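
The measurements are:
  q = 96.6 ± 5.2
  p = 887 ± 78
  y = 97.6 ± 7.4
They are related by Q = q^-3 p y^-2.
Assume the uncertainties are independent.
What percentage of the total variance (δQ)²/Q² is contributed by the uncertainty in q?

(δQ/Q)² = (-3·δq/q)² + (1·δp/p)² + (-2·δy/y)²
  q term: (-3×0.0538)² = 0.0261
  p term: (1×0.0879)² = 0.00773
  y term: (-2×0.0758)² = 0.0230
Total = 0.0568. Share from q = 0.0261/0.0568 = 0.459.

45.9%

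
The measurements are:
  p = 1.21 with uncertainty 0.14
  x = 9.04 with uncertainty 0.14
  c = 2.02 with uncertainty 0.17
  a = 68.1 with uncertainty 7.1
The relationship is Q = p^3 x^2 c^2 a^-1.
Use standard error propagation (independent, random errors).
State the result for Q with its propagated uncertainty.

8.67 ± 3.48

Since Q is a product/quotient, work with relative uncertainties:
  (3·δp/p)² = (3×0.116)² = 0.120;  (2·δx/x)² = (2×0.0155)² = 0.000959;  (2·δc/c)² = (2×0.0842)² = 0.0283;  (-1·δa/a)² = (-1×0.104)² = 0.0109
δQ/Q = √(0.161) = 0.401
Q = 8.67, so δQ = 0.401 × 8.67 = 3.48.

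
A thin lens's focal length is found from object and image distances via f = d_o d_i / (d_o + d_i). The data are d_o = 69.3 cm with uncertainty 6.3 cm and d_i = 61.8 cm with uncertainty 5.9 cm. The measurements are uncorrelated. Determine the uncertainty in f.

2.16 cm

∂f/∂d_o = (d_i/(d_o+d_i))² = 0.222;  ∂f/∂d_i = (d_o/(d_o+d_i))² = 0.279
δf = √((∂f/∂d_o · δd_o)² + (∂f/∂d_i · δd_i)²) = √(1.96 + 2.72) = 2.16 cm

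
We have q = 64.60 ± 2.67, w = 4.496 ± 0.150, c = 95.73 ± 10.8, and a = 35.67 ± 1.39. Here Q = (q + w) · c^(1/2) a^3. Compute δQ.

Let u = q + w = 69.10. δu = √(δq² + δw²) = √(7.13 + 0.0225) = 2.67, so δu/u = 0.0387.
Q is then a monomial in u, c, a:
δQ/Q = √((δu/u)² + (½·δc/c)² + (3·δa/a)²) = √(0.00150 + 0.00318 + 0.0137) = 0.135
Q = 3.068e+07, so δQ = 0.135 × 3.068e+07 = 4.16e+06.

4.16e+06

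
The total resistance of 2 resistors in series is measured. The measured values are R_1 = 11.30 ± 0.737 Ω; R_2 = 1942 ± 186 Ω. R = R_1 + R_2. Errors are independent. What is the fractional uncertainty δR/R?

For a sum/difference, combine absolute errors in quadrature:
  (δR_1)² = 0.543;  (δR_2)² = 34600
δR = √(34600) = 186 Ω
R = 1953 Ω, so δR/R = 186/1953 = 0.0952.

0.0952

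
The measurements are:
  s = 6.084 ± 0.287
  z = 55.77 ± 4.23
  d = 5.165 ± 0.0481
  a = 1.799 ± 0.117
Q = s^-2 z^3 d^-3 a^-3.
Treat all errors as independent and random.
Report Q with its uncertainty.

For a monomial Q ∝ s^-2, z^3, d^-3, a^-3, fractional errors add in quadrature:
  (-2·δs/s)² = (-2×0.0472)² = 0.00890;  (3·δz/z)² = (3×0.0758)² = 0.0518;  (-3·δd/d)² = (-3×0.00931)² = 0.000781;  (-3·δa/a)² = (-3×0.0650)² = 0.0381
δQ/Q = √(0.0995) = 0.315
Q = 5.841, so δQ = 0.315 × 5.841 = 1.84.

5.841 ± 1.84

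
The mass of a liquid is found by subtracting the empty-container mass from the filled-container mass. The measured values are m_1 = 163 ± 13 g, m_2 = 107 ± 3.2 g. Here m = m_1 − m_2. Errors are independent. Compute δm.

m is a linear combination, so absolute uncertainties add in quadrature:
  (δm_1)² = 169;  (δm_2)² = 10.2
δm = √(179) = 13.4 g

13.4 g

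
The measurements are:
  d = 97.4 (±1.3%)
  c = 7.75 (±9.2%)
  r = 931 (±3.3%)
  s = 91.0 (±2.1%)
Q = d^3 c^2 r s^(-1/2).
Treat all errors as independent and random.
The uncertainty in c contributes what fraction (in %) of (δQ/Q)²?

92.6%

(δQ/Q)² = (3·δd/d)² + (2·δc/c)² + (1·δr/r)² + (−½·δs/s)²
  d term: (3×0.0130)² = 0.00152
  c term: (2×0.0920)² = 0.0339
  r term: (1×0.0330)² = 0.00109
  s term: (-0.5×0.0210)² = 0.000110
Total = 0.0366. Share from c = 0.0339/0.0366 = 0.926.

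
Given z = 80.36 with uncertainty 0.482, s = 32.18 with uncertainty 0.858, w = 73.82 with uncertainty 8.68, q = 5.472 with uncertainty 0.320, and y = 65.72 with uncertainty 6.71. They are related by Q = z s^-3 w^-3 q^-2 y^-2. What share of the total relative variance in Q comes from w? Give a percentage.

(δQ/Q)² = (1·δz/z)² + (-3·δs/s)² + (-3·δw/w)² + (-2·δq/q)² + (-2·δy/y)²
  z term: (1×0.00600)² = 3.6e-05
  s term: (-3×0.0267)² = 0.00640
  w term: (-3×0.118)² = 0.124
  q term: (-2×0.0585)² = 0.0137
  y term: (-2×0.102)² = 0.0417
Total = 0.186. Share from w = 0.124/0.186 = 0.668.

66.8%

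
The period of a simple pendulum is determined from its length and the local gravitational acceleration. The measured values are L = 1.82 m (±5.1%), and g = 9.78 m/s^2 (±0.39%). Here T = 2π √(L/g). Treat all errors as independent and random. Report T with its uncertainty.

2.71 ± 0.0693 s

Products/powers → add relative errors in quadrature, weighted by exponent:
  (½·δL/L)² = (0.5×0.0510)² = 0.000650;  (−½·δg/g)² = (-0.5×0.00390)² = 3.8e-06
δT/T = √(0.000654) = 0.0256
T = 2.71 s, so δT = 0.0256 × 2.71 = 0.0693 s.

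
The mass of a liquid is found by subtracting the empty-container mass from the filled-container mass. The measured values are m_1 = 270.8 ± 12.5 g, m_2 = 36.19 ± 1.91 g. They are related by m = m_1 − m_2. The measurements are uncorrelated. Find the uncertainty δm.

Each term contributes (cᵢ δxᵢ)² to (δm)²:
  (δm_1)² = 156;  (δm_2)² = 3.65
δm = √(160) = 12.6 g

12.6 g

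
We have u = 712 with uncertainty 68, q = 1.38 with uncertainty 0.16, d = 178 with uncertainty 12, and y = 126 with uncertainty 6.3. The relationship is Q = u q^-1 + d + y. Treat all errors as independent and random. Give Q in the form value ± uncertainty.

820 ± 78.7

Let p = u·q^-1 = 516. δp/p = √((1·δu/u)² + (-1·δq/q)²) = √(0.00912 + 0.0134) = 0.150, so δp = 77.5.
Q = p + d + y: δQ = √(δp² + δd² + δy²) = √(6010 + 144 + 39.7) = 78.7
Q = 820.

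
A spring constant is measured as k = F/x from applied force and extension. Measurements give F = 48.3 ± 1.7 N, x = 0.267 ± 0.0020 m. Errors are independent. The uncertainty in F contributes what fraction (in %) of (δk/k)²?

(δk/k)² = (1·δF/F)² + (-1·δx/x)²
  F term: (1×0.0352)² = 0.00124
  x term: (-1×0.00749)² = 5.61e-05
Total = 0.00129. Share from F = 0.00124/0.00129 = 0.957.

95.7%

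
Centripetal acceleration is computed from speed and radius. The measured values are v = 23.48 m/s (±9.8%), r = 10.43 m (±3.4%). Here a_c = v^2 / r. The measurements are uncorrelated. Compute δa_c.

10.5 m/s^2

Since a_c is a product/quotient, work with relative uncertainties:
  (2·δv/v)² = (2×0.0980)² = 0.0384;  (-1·δr/r)² = (-1×0.0340)² = 0.00116
δa_c/a_c = √(0.0396) = 0.199
a_c = 52.86 m/s^2, so δa_c = 0.199 × 52.86 = 10.5 m/s^2.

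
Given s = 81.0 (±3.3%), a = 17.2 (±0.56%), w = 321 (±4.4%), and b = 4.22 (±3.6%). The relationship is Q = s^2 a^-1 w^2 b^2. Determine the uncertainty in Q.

9.21e+07

Since Q is a product/quotient, work with relative uncertainties:
  (2·δs/s)² = (2×0.0330)² = 0.00436;  (-1·δa/a)² = (-1×0.00560)² = 3.14e-05;  (2·δw/w)² = (2×0.0440)² = 0.00774;  (2·δb/b)² = (2×0.0360)² = 0.00518
δQ/Q = √(0.0173) = 0.132
Q = 7e+08, so δQ = 0.132 × 7e+08 = 9.21e+07.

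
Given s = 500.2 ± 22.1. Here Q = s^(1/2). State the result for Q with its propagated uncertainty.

Q ∝ s^(1/2), so δQ/Q = |½| · δs/s = 0.5 × 0.0442 = 0.0221.
Q = 22.37, so δQ = 0.0221 × 22.37 = 0.494.

22.37 ± 0.494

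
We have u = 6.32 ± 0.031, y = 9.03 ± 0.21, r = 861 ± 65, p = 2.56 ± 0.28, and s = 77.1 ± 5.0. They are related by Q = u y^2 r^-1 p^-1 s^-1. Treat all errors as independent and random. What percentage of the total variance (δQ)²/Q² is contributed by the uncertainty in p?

49.7%

(δQ/Q)² = (1·δu/u)² + (2·δy/y)² + (-1·δr/r)² + (-1·δp/p)² + (-1·δs/s)²
  u term: (1×0.00491)² = 2.41e-05
  y term: (2×0.0233)² = 0.00216
  r term: (-1×0.0755)² = 0.00570
  p term: (-1×0.109)² = 0.0120
  s term: (-1×0.0649)² = 0.00421
Total = 0.0241. Share from p = 0.0120/0.0241 = 0.497.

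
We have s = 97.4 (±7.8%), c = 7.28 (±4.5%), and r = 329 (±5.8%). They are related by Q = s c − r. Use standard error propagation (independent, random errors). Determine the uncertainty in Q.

66.6

Let p = s·c = 709. δp/p = √((1·δs/s)² + (1·δc/c)²) = √(0.00608 + 0.00202) = 0.0900, so δp = 63.9.
Q = p − r: δQ = √(δp² + δr²) = √(4080 + 364) = 66.6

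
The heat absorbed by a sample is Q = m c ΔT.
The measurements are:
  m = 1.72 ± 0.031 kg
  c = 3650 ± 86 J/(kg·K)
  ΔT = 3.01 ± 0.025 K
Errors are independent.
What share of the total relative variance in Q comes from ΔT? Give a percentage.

7.27%

(δQ/Q)² = (1·δm/m)² + (1·δc/c)² + (1·δΔT/ΔT)²
  m term: (1×0.0180)² = 0.000325
  c term: (1×0.0236)² = 0.000555
  ΔT term: (1×0.00831)² = 6.9e-05
Total = 0.000949. Share from ΔT = 6.9e-05/0.000949 = 0.0727.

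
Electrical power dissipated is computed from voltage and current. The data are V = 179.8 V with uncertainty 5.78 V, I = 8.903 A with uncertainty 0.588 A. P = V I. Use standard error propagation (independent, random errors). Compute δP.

P is a product of powers, so relative uncertainties combine in quadrature:
  (1·δV/V)² = (1×0.0321)² = 0.00103;  (1·δI/I)² = (1×0.0660)² = 0.00436
δP/P = √(0.00540) = 0.0735
P = 1601 W, so δP = 0.0735 × 1601 = 118 W.

118 W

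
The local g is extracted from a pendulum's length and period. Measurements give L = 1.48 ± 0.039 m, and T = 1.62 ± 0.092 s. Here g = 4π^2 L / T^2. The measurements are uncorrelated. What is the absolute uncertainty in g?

2.60 m/s^2

For a monomial g ∝ L, T^-2, fractional errors add in quadrature:
  (1·δL/L)² = (1×0.0264)² = 0.000694;  (-2·δT/T)² = (-2×0.0568)² = 0.0129
δg/g = √(0.0136) = 0.117
g = 22.3 m/s^2, so δg = 0.117 × 22.3 = 2.60 m/s^2.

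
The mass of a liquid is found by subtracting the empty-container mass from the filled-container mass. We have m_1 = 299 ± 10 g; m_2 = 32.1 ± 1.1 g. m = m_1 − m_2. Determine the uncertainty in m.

Absolute uncertainties add in quadrature for a linear combination:
  (δm_1)² = 100;  (δm_2)² = 1.21
δm = √(101) = 10.1 g

10.1 g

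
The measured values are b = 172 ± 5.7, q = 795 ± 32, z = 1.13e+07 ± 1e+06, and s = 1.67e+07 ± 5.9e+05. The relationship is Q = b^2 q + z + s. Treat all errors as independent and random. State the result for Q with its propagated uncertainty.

Let p = b^2·q = 2.35e+07. δp/p = √((2·δb/b)² + (1·δq/q)²) = √(0.00439 + 0.00162) = 0.0775, so δp = 1.82e+06.
Q = p + z + s: δQ = √(δp² + δz² + δs²) = √(3.33e+12 + 1e+12 + 3.48e+11) = 2.16e+06
Q = 5.15e+07.

(5.15 ± 0.216) × 10^7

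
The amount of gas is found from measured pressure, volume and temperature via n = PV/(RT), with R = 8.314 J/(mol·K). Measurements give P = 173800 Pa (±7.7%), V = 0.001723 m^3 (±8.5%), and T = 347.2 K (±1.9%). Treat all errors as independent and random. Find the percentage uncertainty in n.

Each factor contributes (exponent × relative error)² to (δn/n)²:
  (1·δP/P)² = (1×0.0770)² = 0.00593;  (1·δV/V)² = (1×0.0850)² = 0.00723;  (-1·δT/T)² = (-1×0.0190)² = 0.000361
δn/n = √(0.0135) = 0.116

11.6%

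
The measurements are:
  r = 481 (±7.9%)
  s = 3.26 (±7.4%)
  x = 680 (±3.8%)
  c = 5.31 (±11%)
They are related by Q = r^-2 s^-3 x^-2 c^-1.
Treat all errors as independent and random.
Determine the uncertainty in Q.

1.54e-14

Relative error in a monomial: (δQ/Q)² = Σ (nᵢ · δxᵢ/xᵢ)².
  (-2·δr/r)² = (-2×0.0790)² = 0.0250;  (-3·δs/s)² = (-3×0.0740)² = 0.0493;  (-2·δx/x)² = (-2×0.0380)² = 0.00578;  (-1·δc/c)² = (-1×0.110)² = 0.0121
δQ/Q = √(0.0921) = 0.304
Q = 5.08e-14, so δQ = 0.304 × 5.08e-14 = 1.54e-14.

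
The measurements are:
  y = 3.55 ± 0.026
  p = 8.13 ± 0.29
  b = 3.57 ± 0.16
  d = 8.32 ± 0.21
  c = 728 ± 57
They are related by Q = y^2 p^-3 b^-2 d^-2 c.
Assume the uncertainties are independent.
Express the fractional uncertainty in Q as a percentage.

16.8%

For a monomial Q ∝ y^2, p^-3, b^-2, d^-2, c, fractional errors add in quadrature:
  (2·δy/y)² = (2×0.00732)² = 0.000215;  (-3·δp/p)² = (-3×0.0357)² = 0.0115;  (-2·δb/b)² = (-2×0.0448)² = 0.00803;  (-2·δd/d)² = (-2×0.0252)² = 0.00255;  (1·δc/c)² = (1×0.0783)² = 0.00613
δQ/Q = √(0.0284) = 0.168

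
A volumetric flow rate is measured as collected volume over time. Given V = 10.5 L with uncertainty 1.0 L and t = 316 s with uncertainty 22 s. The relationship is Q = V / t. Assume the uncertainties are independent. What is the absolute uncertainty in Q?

0.00392 L/s

Since Q is a product/quotient, work with relative uncertainties:
  (1·δV/V)² = (1×0.0952)² = 0.00907;  (-1·δt/t)² = (-1×0.0696)² = 0.00485
δQ/Q = √(0.0139) = 0.118
Q = 0.0332 L/s, so δQ = 0.118 × 0.0332 = 0.00392 L/s.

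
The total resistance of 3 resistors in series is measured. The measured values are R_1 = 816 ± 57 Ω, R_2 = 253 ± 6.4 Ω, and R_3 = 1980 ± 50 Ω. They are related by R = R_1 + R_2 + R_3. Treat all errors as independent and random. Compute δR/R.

0.0250

Sums and differences: (δR)² = Σ (cᵢ δxᵢ)².
  (δR_1)² = 3250;  (δR_2)² = 41.0;  (δR_3)² = 2500
δR = √(5790) = 76.1 Ω
R = 3050 Ω, so δR/R = 76.1/3050 = 0.0250.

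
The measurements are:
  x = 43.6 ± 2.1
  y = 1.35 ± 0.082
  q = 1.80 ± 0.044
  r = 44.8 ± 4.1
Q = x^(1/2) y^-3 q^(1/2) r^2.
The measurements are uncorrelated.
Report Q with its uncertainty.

7230 ± 1880

Relative error in a monomial: (δQ/Q)² = Σ (nᵢ · δxᵢ/xᵢ)².
  (½·δx/x)² = (0.5×0.0482)² = 0.000580;  (-3·δy/y)² = (-3×0.0607)² = 0.0332;  (½·δq/q)² = (0.5×0.0244)² = 0.000149;  (2·δr/r)² = (2×0.0915)² = 0.0335
δQ/Q = √(0.0674) = 0.260
Q = 7230, so δQ = 0.260 × 7230 = 1880.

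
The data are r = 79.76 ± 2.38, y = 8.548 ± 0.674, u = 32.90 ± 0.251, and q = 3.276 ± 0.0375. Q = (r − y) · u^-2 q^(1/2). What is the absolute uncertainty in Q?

0.00457

Let w = r − y = 71.21. δw = √(δr² + δy²) = √(5.66 + 0.454) = 2.47, so δw/w = 0.0347.
Q is then a monomial in w, u, q:
δQ/Q = √((δw/w)² + (-2·δu/u)² + (½·δq/q)²) = √(0.00121 + 0.000233 + 3.28e-05) = 0.0384
Q = 0.1191, so δQ = 0.0384 × 0.1191 = 0.00457.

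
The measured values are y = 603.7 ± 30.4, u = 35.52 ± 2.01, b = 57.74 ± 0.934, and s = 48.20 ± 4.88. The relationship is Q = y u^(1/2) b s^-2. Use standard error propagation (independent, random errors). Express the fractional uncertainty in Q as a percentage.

Since Q is a product/quotient, work with relative uncertainties:
  (1·δy/y)² = (1×0.0504)² = 0.00254;  (½·δu/u)² = (0.5×0.0566)² = 0.000801;  (1·δb/b)² = (1×0.0162)² = 0.000262;  (-2·δs/s)² = (-2×0.101)² = 0.0410
δQ/Q = √(0.0446) = 0.211

21.1%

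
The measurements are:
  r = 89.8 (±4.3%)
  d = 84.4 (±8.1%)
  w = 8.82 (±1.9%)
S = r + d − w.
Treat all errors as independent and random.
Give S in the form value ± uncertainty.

For a sum/difference, combine absolute errors in quadrature:
  (δr)² = 14.9;  (δd)² = 46.7;  (δw)² = 0.0281
δS = √(61.7) = 7.85
S = 165.

165 ± 7.85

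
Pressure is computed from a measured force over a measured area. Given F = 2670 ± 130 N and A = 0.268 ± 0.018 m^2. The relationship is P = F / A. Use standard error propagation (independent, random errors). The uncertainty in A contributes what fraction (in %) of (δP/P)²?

(δP/P)² = (1·δF/F)² + (-1·δA/A)²
  F term: (1×0.0487)² = 0.00237
  A term: (-1×0.0672)² = 0.00451
Total = 0.00688. Share from A = 0.00451/0.00688 = 0.656.

65.6%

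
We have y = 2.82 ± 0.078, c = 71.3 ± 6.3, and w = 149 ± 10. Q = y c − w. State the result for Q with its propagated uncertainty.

Let p = y·c = 201. δp/p = √((1·δy/y)² + (1·δc/c)²) = √(0.000765 + 0.00781) = 0.0926, so δp = 18.6.
Q = p − w: δQ = √(δp² + δw²) = √(347 + 100) = 21.1
Q = 52.1.

52.1 ± 21.1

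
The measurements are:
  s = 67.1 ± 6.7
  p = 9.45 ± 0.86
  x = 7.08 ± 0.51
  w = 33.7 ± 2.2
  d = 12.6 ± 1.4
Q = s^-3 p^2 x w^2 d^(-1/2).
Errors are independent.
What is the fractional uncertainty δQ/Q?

0.385

Relative error in a monomial: (δQ/Q)² = Σ (nᵢ · δxᵢ/xᵢ)².
  (-3·δs/s)² = (-3×0.0999)² = 0.0897;  (2·δp/p)² = (2×0.0910)² = 0.0331;  (1·δx/x)² = (1×0.0720)² = 0.00519;  (2·δw/w)² = (2×0.0653)² = 0.0170;  (−½·δd/d)² = (-0.5×0.111)² = 0.00309
δQ/Q = √(0.148) = 0.385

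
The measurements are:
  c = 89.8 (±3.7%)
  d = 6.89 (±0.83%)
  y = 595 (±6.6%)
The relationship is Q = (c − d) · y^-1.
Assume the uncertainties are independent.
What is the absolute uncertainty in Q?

Let u = c − d = 82.9. δu = √(δc² + δd²) = √(11.0 + 0.00327) = 3.32, so δu/u = 0.0401.
Q is then a monomial in u, y:
δQ/Q = √((δu/u)² + (-1·δy/y)²) = √(0.00161 + 0.00436) = 0.0772
Q = 0.139, so δQ = 0.0772 × 0.139 = 0.0108.

0.0108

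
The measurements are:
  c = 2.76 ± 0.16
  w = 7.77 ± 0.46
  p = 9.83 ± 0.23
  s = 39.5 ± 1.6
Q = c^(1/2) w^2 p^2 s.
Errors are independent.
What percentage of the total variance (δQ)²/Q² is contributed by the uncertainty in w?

(δQ/Q)² = (½·δc/c)² + (2·δw/w)² + (2·δp/p)² + (1·δs/s)²
  c term: (0.5×0.0580)² = 0.000840
  w term: (2×0.0592)² = 0.0140
  p term: (2×0.0234)² = 0.00219
  s term: (1×0.0405)² = 0.00164
Total = 0.0187. Share from w = 0.0140/0.0187 = 0.750.

75.0%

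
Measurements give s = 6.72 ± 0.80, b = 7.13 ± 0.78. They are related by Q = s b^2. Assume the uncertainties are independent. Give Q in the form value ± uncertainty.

342 ± 85.1

Since Q is a product/quotient, work with relative uncertainties:
  (1·δs/s)² = (1×0.119)² = 0.0142;  (2·δb/b)² = (2×0.109)² = 0.0479
δQ/Q = √(0.0620) = 0.249
Q = 342, so δQ = 0.249 × 342 = 85.1.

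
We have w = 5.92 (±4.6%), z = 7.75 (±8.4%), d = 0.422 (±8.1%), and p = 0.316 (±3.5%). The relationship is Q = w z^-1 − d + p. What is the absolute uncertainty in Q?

0.0815

Let h = w·z^-1 = 0.764. δh/h = √((1·δw/w)² + (-1·δz/z)²) = √(0.00212 + 0.00706) = 0.0958, so δh = 0.0732.
Q = h − d + p: δQ = √(δh² + δd² + δp²) = √(0.00535 + 0.00117 + 0.000122) = 0.0815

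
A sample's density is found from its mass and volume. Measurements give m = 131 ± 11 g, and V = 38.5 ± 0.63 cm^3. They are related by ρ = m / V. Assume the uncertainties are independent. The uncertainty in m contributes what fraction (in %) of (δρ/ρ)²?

(δρ/ρ)² = (1·δm/m)² + (-1·δV/V)²
  m term: (1×0.0840)² = 0.00705
  V term: (-1×0.0164)² = 0.000268
Total = 0.00732. Share from m = 0.00705/0.00732 = 0.963.

96.3%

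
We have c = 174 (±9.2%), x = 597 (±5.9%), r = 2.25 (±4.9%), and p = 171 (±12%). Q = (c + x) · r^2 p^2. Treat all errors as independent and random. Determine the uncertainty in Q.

3.01e+07

Let u = c + x = 771. δu = √(δc² + δx²) = √(256 + 1240) = 38.7, so δu/u = 0.0502.
Q is then a monomial in u, r, p:
δQ/Q = √((δu/u)² + (2·δr/r)² + (2·δp/p)²) = √(0.00252 + 0.00960 + 0.0576) = 0.264
Q = 1.14e+08, so δQ = 0.264 × 1.14e+08 = 3.01e+07.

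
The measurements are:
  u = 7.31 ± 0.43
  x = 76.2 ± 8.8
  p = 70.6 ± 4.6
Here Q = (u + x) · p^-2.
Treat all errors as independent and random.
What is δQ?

Let w = u + x = 83.5. δw = √(δu² + δx²) = √(0.185 + 77.4) = 8.81, so δw/w = 0.106.
Q is then a monomial in w, p:
δQ/Q = √((δw/w)² + (-2·δp/p)²) = √(0.0111 + 0.0170) = 0.168
Q = 0.0168, so δQ = 0.168 × 0.0168 = 0.00281.

0.00281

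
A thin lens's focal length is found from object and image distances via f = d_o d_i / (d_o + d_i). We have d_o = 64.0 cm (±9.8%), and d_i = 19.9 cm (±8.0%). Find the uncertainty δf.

0.991 cm

∂f/∂d_o = (d_i/(d_o+d_i))² = 0.0563;  ∂f/∂d_i = (d_o/(d_o+d_i))² = 0.582
δf = √((∂f/∂d_o · δd_o)² + (∂f/∂d_i · δd_i)²) = √(0.125 + 0.858) = 0.991 cm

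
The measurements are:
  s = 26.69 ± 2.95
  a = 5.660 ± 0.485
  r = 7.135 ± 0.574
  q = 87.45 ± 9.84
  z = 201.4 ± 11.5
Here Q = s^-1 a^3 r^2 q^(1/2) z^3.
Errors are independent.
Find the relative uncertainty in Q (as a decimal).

For a monomial Q ∝ s^-1, a^3, r^2, q^(1/2), z^3, fractional errors add in quadrature:
  (-1·δs/s)² = (-1×0.111)² = 0.0122;  (3·δa/a)² = (3×0.0857)² = 0.0661;  (2·δr/r)² = (2×0.0804)² = 0.0259;  (½·δq/q)² = (0.5×0.113)² = 0.00317;  (3·δz/z)² = (3×0.0571)² = 0.0293
δQ/Q = √(0.137) = 0.370

0.370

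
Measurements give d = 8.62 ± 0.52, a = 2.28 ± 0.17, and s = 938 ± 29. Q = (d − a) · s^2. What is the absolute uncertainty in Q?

5.92e+05

Let u = d − a = 6.34. δu = √(δd² + δa²) = √(0.270 + 0.0289) = 0.547, so δu/u = 0.0863.
Q is then a monomial in u, s:
δQ/Q = √((δu/u)² + (2·δs/s)²) = √(0.00745 + 0.00382) = 0.106
Q = 5.58e+06, so δQ = 0.106 × 5.58e+06 = 5.92e+05.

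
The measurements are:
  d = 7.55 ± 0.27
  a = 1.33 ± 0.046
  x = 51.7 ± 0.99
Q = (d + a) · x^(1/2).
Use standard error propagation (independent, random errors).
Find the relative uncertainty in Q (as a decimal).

Let u = d + a = 8.88. δu = √(δd² + δa²) = √(0.0729 + 0.00212) = 0.274, so δu/u = 0.0308.
Q is then a monomial in u, x:
δQ/Q = √((δu/u)² + (½·δx/x)²) = √(0.000951 + 9.17e-05) = 0.0323

0.0323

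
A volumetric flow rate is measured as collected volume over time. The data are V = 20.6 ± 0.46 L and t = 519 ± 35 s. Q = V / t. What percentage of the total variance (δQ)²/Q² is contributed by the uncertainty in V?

9.88%

(δQ/Q)² = (1·δV/V)² + (-1·δt/t)²
  V term: (1×0.0223)² = 0.000499
  t term: (-1×0.0674)² = 0.00455
Total = 0.00505. Share from V = 0.000499/0.00505 = 0.0988.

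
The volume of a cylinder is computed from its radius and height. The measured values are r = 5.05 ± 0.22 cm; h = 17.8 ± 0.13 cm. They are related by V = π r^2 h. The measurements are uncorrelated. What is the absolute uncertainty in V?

Since V is a product/quotient, work with relative uncertainties:
  (2·δr/r)² = (2×0.0436)² = 0.00759;  (1·δh/h)² = (1×0.00730)² = 5.33e-05
δV/V = √(0.00764) = 0.0874
V = 1430 cm^3, so δV = 0.0874 × 1430 = 125 cm^3.

125 cm^3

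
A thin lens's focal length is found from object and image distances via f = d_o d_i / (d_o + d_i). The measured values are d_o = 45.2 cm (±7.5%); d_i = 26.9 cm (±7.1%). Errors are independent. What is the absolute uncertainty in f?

∂f/∂d_o = (d_i/(d_o+d_i))² = 0.139;  ∂f/∂d_i = (d_o/(d_o+d_i))² = 0.393
δf = √((∂f/∂d_o · δd_o)² + (∂f/∂d_i · δd_i)²) = √(0.223 + 0.563) = 0.887 cm

0.887 cm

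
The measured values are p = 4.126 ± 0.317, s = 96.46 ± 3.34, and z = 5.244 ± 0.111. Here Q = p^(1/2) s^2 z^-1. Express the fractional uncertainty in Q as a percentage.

Relative error in a monomial: (δQ/Q)² = Σ (nᵢ · δxᵢ/xᵢ)².
  (½·δp/p)² = (0.5×0.0768)² = 0.00148;  (2·δs/s)² = (2×0.0346)² = 0.00480;  (-1·δz/z)² = (-1×0.0212)² = 0.000448
δQ/Q = √(0.00672) = 0.0820

8.20%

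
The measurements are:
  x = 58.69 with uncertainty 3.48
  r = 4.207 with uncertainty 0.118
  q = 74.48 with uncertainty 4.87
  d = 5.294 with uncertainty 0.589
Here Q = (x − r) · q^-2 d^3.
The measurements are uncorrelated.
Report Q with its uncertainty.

Let u = x − r = 54.48. δu = √(δx² + δr²) = √(12.1 + 0.0139) = 3.48, so δu/u = 0.0639.
Q is then a monomial in u, q, d:
δQ/Q = √((δu/u)² + (-2·δq/q)² + (3·δd/d)²) = √(0.00408 + 0.0171 + 0.111) = 0.364
Q = 1.457, so δQ = 0.364 × 1.457 = 0.531.

1.457 ± 0.531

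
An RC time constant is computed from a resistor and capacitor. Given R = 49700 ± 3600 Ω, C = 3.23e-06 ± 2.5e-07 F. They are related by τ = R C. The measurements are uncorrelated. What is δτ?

Products/powers → add relative errors in quadrature, weighted by exponent:
  (1·δR/R)² = (1×0.0724)² = 0.00525;  (1·δC/C)² = (1×0.0774)² = 0.00599
δτ/τ = √(0.0112) = 0.106
τ = 0.161 s, so δτ = 0.106 × 0.161 = 0.0170 s.

0.0170 s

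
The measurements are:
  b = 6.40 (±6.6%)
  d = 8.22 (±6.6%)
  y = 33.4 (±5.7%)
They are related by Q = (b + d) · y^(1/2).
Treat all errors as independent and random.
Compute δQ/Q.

Let u = b + d = 14.6. δu = √(δb² + δd²) = √(0.178 + 0.294) = 0.688, so δu/u = 0.0470.
Q is then a monomial in u, y:
δQ/Q = √((δu/u)² + (½·δy/y)²) = √(0.00221 + 0.000812) = 0.0550

0.0550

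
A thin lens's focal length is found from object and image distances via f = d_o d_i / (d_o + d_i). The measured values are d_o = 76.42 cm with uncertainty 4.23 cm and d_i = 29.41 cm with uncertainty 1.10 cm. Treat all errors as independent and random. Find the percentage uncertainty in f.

3.11%

∂f/∂d_o = (d_i/(d_o+d_i))² = 0.0772;  ∂f/∂d_i = (d_o/(d_o+d_i))² = 0.521
δf = √((∂f/∂d_o · δd_o)² + (∂f/∂d_i · δd_i)²) = √(0.107 + 0.329) = 0.660 cm
f = 21.24 cm, so δf/f = 0.660/21.24 = 0.0311.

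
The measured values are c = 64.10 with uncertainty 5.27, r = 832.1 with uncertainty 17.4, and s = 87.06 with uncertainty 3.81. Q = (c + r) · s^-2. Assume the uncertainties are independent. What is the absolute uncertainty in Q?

0.0106

Let u = c + r = 896.2. δu = √(δc² + δr²) = √(27.8 + 303) = 18.2, so δu/u = 0.0203.
Q is then a monomial in u, s:
δQ/Q = √((δu/u)² + (-2·δs/s)²) = √(0.000412 + 0.00766) = 0.0898
Q = 0.1182, so δQ = 0.0898 × 0.1182 = 0.0106.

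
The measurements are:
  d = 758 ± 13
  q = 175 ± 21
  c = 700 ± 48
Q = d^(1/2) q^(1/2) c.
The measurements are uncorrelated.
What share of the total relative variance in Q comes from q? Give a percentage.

43.0%

(δQ/Q)² = (½·δd/d)² + (½·δq/q)² + (1·δc/c)²
  d term: (0.5×0.0172)² = 7.35e-05
  q term: (0.5×0.120)² = 0.00360
  c term: (1×0.0686)² = 0.00470
Total = 0.00838. Share from q = 0.00360/0.00838 = 0.430.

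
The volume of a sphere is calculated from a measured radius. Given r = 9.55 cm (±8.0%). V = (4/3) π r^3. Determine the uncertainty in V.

876 cm^3

V ∝ r^3, so δV/V = |3| · δr/r = 3 × 0.0800 = 0.240.
V = 3650 cm^3, so δV = 0.240 × 3650 = 876 cm^3.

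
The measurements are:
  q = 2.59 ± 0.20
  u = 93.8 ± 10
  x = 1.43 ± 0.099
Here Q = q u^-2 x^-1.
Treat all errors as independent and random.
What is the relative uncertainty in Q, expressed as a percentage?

23.7%

Relative error in a monomial: (δQ/Q)² = Σ (nᵢ · δxᵢ/xᵢ)².
  (1·δq/q)² = (1×0.0772)² = 0.00596;  (-2·δu/u)² = (-2×0.107)² = 0.0455;  (-1·δx/x)² = (-1×0.0692)² = 0.00479
δQ/Q = √(0.0562) = 0.237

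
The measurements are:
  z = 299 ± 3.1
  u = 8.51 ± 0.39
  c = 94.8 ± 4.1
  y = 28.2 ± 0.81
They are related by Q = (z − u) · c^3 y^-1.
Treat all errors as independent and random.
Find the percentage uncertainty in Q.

Let w = z − u = 290. δw = √(δz² + δu²) = √(9.61 + 0.152) = 3.12, so δw/w = 0.0108.
Q is then a monomial in w, c, y:
δQ/Q = √((δw/w)² + (3·δc/c)² + (-1·δy/y)²) = √(0.000116 + 0.0168 + 0.000825) = 0.133

13.3%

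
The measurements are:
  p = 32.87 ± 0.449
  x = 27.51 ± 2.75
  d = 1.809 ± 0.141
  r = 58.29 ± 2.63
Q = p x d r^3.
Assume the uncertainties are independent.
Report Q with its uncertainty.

Relative error in a monomial: (δQ/Q)² = Σ (nᵢ · δxᵢ/xᵢ)².
  (1·δp/p)² = (1×0.0137)² = 0.000187;  (1·δx/x)² = (1×0.1000)² = 0.00999;  (1·δd/d)² = (1×0.0779)² = 0.00608;  (3·δr/r)² = (3×0.0451)² = 0.0183
δQ/Q = √(0.0346) = 0.186
Q = 3.24e+08, so δQ = 0.186 × 3.24e+08 = 6.02e+07.

(3.240 ± 0.602) × 10^8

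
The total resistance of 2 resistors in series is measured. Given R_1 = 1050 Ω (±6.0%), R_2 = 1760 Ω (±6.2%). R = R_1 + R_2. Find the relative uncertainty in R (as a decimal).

0.0448

R is a linear combination, so absolute uncertainties add in quadrature:
  (δR_1)² = 3970;  (δR_2)² = 11900
δR = √(15900) = 126 Ω
R = 2810 Ω, so δR/R = 126/2810 = 0.0448.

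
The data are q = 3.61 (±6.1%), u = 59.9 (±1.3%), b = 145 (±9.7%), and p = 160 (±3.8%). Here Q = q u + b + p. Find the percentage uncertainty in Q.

3.92%

Let w = q·u = 216. δw/w = √((1·δq/q)² + (1·δu/u)²) = √(0.00372 + 0.000169) = 0.0624, so δw = 13.5.
Q = w + b + p: δQ = √(δw² + δb² + δp²) = √(182 + 198 + 37.0) = 20.4
Q = 521, so δQ/Q = 20.4/521 = 0.0392.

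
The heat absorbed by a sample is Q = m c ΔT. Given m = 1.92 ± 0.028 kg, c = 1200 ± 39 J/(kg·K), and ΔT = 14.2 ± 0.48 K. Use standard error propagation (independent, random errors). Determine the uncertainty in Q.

For a monomial Q ∝ m, c, ΔT, fractional errors add in quadrature:
  (1·δm/m)² = (1×0.0146)² = 0.000213;  (1·δc/c)² = (1×0.0325)² = 0.00106;  (1·δΔT/ΔT)² = (1×0.0338)² = 0.00114
δQ/Q = √(0.00241) = 0.0491
Q = 32700 J, so δQ = 0.0491 × 32700 = 1610 J.

1610 J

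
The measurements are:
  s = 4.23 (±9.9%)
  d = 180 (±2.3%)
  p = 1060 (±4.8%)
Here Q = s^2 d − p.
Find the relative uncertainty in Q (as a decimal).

0.298

Let w = s^2·d = 3220. δw/w = √((2·δs/s)² + (1·δd/d)²) = √(0.0392 + 0.000529) = 0.199, so δw = 642.
Q = w − p: δQ = √(δw² + δp²) = √(4.12e+05 + 2590) = 644
Q = 2160, so δQ/Q = 644/2160 = 0.298.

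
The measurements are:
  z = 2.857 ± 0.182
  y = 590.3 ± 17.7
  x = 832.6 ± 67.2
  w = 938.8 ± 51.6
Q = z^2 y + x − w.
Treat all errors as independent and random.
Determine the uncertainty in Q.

636

Let p = z^2·y = 4818. δp/p = √((2·δz/z)² + (1·δy/y)²) = √(0.0162 + 0.000899) = 0.131, so δp = 631.
Q = p + x − w: δQ = √(δp² + δx² + δw²) = √(3.98e+05 + 4520 + 2660) = 636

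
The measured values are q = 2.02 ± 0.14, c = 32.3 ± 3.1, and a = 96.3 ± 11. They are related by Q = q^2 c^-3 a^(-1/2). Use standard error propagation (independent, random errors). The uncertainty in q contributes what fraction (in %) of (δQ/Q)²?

(δQ/Q)² = (2·δq/q)² + (-3·δc/c)² + (−½·δa/a)²
  q term: (2×0.0693)² = 0.0192
  c term: (-3×0.0960)² = 0.0829
  a term: (-0.5×0.114)² = 0.00326
Total = 0.105. Share from q = 0.0192/0.105 = 0.182.

18.2%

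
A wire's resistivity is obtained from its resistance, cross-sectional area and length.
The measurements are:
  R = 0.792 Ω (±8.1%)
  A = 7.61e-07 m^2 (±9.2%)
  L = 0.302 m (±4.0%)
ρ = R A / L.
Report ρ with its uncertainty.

For a monomial ρ ∝ R, A, L^-1, fractional errors add in quadrature:
  (1·δR/R)² = (1×0.0810)² = 0.00656;  (1·δA/A)² = (1×0.0920)² = 0.00846;  (-1·δL/L)² = (-1×0.0400)² = 0.00160
δρ/ρ = √(0.0166) = 0.129
ρ = 2e-06 Ω·m, so δρ = 0.129 × 2e-06 = 2.57e-07 Ω·m.

(2.00 ± 0.257) × 10^-6 Ω·m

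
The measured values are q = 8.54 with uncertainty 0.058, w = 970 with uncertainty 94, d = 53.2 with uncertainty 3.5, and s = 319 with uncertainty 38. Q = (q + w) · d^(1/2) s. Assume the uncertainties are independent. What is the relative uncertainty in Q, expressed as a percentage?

15.7%

Let u = q + w = 979. δu = √(δq² + δw²) = √(0.00336 + 8840) = 94.0, so δu/u = 0.0961.
Q is then a monomial in u, d, s:
δQ/Q = √((δu/u)² + (½·δd/d)² + (1·δs/s)²) = √(0.00923 + 0.00108 + 0.0142) = 0.157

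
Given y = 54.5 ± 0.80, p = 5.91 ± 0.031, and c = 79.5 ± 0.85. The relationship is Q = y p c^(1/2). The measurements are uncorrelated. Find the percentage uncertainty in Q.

1.65%

Each factor contributes (exponent × relative error)² to (δQ/Q)²:
  (1·δy/y)² = (1×0.0147)² = 0.000215;  (1·δp/p)² = (1×0.00525)² = 2.75e-05;  (½·δc/c)² = (0.5×0.0107)² = 2.86e-05
δQ/Q = √(0.000272) = 0.0165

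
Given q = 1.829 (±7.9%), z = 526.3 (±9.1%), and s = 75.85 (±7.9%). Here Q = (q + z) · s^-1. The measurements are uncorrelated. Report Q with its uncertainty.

6.963 ± 0.837

Let u = q + z = 528.1. δu = √(δq² + δz²) = √(0.0209 + 2290) = 47.9, so δu/u = 0.0907.
Q is then a monomial in u, s:
δQ/Q = √((δu/u)² + (-1·δs/s)²) = √(0.00822 + 0.00624) = 0.120
Q = 6.963, so δQ = 0.120 × 6.963 = 0.837.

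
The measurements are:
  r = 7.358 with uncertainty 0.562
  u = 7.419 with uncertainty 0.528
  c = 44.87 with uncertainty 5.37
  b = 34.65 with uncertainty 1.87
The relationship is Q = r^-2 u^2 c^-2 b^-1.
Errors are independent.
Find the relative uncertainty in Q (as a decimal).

0.322

Q is a product of powers, so relative uncertainties combine in quadrature:
  (-2·δr/r)² = (-2×0.0764)² = 0.0233;  (2·δu/u)² = (2×0.0712)² = 0.0203;  (-2·δc/c)² = (-2×0.120)² = 0.0573;  (-1·δb/b)² = (-1×0.0540)² = 0.00291
δQ/Q = √(0.104) = 0.322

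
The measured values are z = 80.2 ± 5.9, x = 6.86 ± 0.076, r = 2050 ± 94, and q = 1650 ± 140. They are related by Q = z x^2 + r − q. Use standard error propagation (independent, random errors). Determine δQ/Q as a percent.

Let p = z·x^2 = 3770. δp/p = √((1·δz/z)² + (2·δx/x)²) = √(0.00541 + 0.000491) = 0.0768, so δp = 290.
Q = p + r − q: δQ = √(δp² + δr² + δq²) = √(84100 + 8840 + 19600) = 335
Q = 4170, so δQ/Q = 335/4170 = 0.0804.

8.04%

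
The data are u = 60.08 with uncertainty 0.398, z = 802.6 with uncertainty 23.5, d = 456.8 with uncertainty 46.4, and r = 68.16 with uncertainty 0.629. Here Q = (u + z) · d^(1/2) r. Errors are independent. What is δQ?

73400

Let w = u + z = 862.7. δw = √(δu² + δz²) = √(0.158 + 552) = 23.5, so δw/w = 0.0272.
Q is then a monomial in w, d, r:
δQ/Q = √((δw/w)² + (½·δd/d)² + (1·δr/r)²) = √(0.000742 + 0.00258 + 8.52e-05) = 0.0584
Q = 1.257e+06, so δQ = 0.0584 × 1.257e+06 = 73400.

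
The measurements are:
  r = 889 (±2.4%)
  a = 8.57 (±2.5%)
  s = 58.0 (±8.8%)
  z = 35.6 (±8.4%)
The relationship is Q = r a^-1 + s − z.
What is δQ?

6.92

Let p = r·a^-1 = 104. δp/p = √((1·δr/r)² + (-1·δa/a)²) = √(0.000576 + 0.000625) = 0.0347, so δp = 3.59.
Q = p + s − z: δQ = √(δp² + δs² + δz²) = √(12.9 + 26.1 + 8.94) = 6.92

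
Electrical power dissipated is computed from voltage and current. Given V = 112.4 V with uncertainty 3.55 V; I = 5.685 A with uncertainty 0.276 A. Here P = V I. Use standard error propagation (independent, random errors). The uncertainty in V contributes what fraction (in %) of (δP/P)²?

(δP/P)² = (1·δV/V)² + (1·δI/I)²
  V term: (1×0.0316)² = 0.000998
  I term: (1×0.0485)² = 0.00236
Total = 0.00335. Share from V = 0.000998/0.00335 = 0.297.

29.7%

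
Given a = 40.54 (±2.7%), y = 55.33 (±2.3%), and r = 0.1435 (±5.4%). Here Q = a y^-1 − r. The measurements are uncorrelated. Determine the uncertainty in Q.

Let p = a·y^-1 = 0.7327. δp/p = √((1·δa/a)² + (-1·δy/y)²) = √(0.000729 + 0.000529) = 0.0355, so δp = 0.0260.
Q = p − r: δQ = √(δp² + δr²) = √(0.000675 + 6e-05) = 0.0271

0.0271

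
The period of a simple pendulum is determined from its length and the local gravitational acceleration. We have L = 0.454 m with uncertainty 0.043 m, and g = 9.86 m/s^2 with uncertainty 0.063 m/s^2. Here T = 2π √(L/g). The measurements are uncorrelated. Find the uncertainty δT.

0.0640 s

Products/powers → add relative errors in quadrature, weighted by exponent:
  (½·δL/L)² = (0.5×0.0947)² = 0.00224;  (−½·δg/g)² = (-0.5×0.00639)² = 1.02e-05
δT/T = √(0.00225) = 0.0475
T = 1.35 s, so δT = 0.0475 × 1.35 = 0.0640 s.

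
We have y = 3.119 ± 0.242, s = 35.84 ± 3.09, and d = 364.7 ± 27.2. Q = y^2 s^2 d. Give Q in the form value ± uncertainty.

(4.557 ± 1.11) × 10^6

Q is a product of powers, so relative uncertainties combine in quadrature:
  (2·δy/y)² = (2×0.0776)² = 0.0241;  (2·δs/s)² = (2×0.0862)² = 0.0297;  (1·δd/d)² = (1×0.0746)² = 0.00556
δQ/Q = √(0.0594) = 0.244
Q = 4.557e+06, so δQ = 0.244 × 4.557e+06 = 1.11e+06.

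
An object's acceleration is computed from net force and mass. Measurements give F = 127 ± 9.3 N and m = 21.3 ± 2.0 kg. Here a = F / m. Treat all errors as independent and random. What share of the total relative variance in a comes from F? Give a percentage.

37.8%

(δa/a)² = (1·δF/F)² + (-1·δm/m)²
  F term: (1×0.0732)² = 0.00536
  m term: (-1×0.0939)² = 0.00882
Total = 0.0142. Share from F = 0.00536/0.0142 = 0.378.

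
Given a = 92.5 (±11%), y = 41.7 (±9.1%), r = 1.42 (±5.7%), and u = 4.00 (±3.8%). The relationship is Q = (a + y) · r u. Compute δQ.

80.8

Let w = a + y = 134. δw = √(δa² + δy²) = √(104 + 14.4) = 10.9, so δw/w = 0.0809.
Q is then a monomial in w, r, u:
δQ/Q = √((δw/w)² + (1·δr/r)² + (1·δu/u)²) = √(0.00655 + 0.00325 + 0.00144) = 0.106
Q = 762, so δQ = 0.106 × 762 = 80.8.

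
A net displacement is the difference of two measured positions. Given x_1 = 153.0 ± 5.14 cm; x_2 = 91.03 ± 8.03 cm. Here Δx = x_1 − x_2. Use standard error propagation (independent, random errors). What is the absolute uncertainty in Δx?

For a sum/difference, combine absolute errors in quadrature:
  (δx_1)² = 26.4;  (δx_2)² = 64.5
δΔx = √(90.9) = 9.53 cm

9.53 cm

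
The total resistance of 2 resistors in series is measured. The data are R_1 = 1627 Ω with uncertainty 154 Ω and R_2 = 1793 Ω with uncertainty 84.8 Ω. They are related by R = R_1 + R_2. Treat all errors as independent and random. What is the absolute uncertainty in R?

176 Ω

For a sum/difference, combine absolute errors in quadrature:
  (δR_1)² = 23700;  (δR_2)² = 7190
δR = √(30900) = 176 Ω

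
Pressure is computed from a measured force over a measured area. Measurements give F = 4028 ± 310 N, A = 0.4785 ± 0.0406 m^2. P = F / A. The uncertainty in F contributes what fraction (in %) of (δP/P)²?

(δP/P)² = (1·δF/F)² + (-1·δA/A)²
  F term: (1×0.0770)² = 0.00592
  A term: (-1×0.0848)² = 0.00720
Total = 0.0131. Share from F = 0.00592/0.0131 = 0.451.

45.1%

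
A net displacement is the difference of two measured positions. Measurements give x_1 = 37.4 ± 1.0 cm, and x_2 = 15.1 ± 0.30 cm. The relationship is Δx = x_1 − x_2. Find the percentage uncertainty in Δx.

Δx is a linear combination, so absolute uncertainties add in quadrature:
  (δx_1)² = 1.00;  (δx_2)² = 0.0900
δΔx = √(1.09) = 1.04 cm
Δx = 22.3 cm, so δΔx/Δx = 1.04/22.3 = 0.0468.

4.68%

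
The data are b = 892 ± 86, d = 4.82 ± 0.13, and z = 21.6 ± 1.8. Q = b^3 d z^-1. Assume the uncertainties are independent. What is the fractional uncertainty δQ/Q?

0.302

Each factor contributes (exponent × relative error)² to (δQ/Q)²:
  (3·δb/b)² = (3×0.0964)² = 0.0837;  (1·δd/d)² = (1×0.0270)² = 0.000727;  (-1·δz/z)² = (-1×0.0833)² = 0.00694
δQ/Q = √(0.0913) = 0.302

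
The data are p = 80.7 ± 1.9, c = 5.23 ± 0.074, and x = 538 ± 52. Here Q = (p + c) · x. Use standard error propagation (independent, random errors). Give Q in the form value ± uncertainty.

46200 ± 4580

Let u = p + c = 85.9. δu = √(δp² + δc²) = √(3.61 + 0.00548) = 1.90, so δu/u = 0.0221.
Q is then a monomial in u, x:
δQ/Q = √((δu/u)² + (1·δx/x)²) = √(0.000490 + 0.00934) = 0.0992
Q = 46200, so δQ = 0.0992 × 46200 = 4580.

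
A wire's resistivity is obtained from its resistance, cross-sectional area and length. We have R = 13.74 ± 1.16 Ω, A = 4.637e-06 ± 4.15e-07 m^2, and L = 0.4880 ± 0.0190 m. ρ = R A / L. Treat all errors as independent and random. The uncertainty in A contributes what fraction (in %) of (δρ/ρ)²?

48.1%

(δρ/ρ)² = (1·δR/R)² + (1·δA/A)² + (-1·δL/L)²
  R term: (1×0.0844)² = 0.00713
  A term: (1×0.0895)² = 0.00801
  L term: (-1×0.0389)² = 0.00152
Total = 0.0167. Share from A = 0.00801/0.0167 = 0.481.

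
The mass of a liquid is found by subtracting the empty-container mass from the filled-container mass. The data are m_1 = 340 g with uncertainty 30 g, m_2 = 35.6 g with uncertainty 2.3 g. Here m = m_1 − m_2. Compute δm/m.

0.0988

m is a linear combination, so absolute uncertainties add in quadrature:
  (δm_1)² = 900;  (δm_2)² = 5.29
δm = √(905) = 30.1 g
m = 304 g, so δm/m = 30.1/304 = 0.0988.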